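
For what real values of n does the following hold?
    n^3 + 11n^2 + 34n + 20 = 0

n = -5.2361 or n = -5 or n = -0.7639

Possible rational roots are divisors of 20. Testing n = -5 gives 0, so (n + 5) is a factor.
Divide: n^3 + 11n^2 + 34n + 20 = (n + 5)(n^2 + 6n + 4).
Apply the quadratic formula to n^2 + 6n + 4 = 0: n = (-6 +/- sqrt(20))/2, i.e. n ~= -0.7639 or n ~= -5.2361.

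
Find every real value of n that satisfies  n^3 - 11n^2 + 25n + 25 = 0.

n = -0.7417 or n = 5 or n = 6.7417

Possible rational roots are divisors of 25. Testing n = 5 gives 0, so (n - 5) is a factor.
Divide: n^3 - 11n^2 + 25n + 25 = (n - 5)(n^2 - 6n - 5).
Apply the quadratic formula to n^2 - 6n - 5 = 0: n = (6 +/- sqrt(56))/2, i.e. n ~= 6.7417 or n ~= -0.7417.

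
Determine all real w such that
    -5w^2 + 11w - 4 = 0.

Discriminant: (11)^2 - 4*(-5)*(-4) = 41.
Quadratic formula: w = (-11 +/- sqrt(41)) / (-10).
So w = 11/10 - sqrt(41)/10 ~= 0.4597 or w = sqrt(41)/10 + 11/10 ~= 1.7403.

w = 0.4597 or w = 1.7403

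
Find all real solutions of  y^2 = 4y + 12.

y = -2 or y = 6

Bring every term to one side: y^2 - 4y - 12 = 0.
Factor: (y + 2)(y - 6) = 0.
So y = -2 or y = 6.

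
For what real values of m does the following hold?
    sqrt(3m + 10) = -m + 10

Square both sides: 3m + 10 = (-m + 10)^2.
Expand and rearrange: m^2 - 23m + 90 = 0.
Solving gives m = 18 or m = 5.
Check each candidate in the original equation:
  m = 18: sqrt(64) = 8, while -m + 10 = -8 — extraneous.
  m = 5: sqrt(25) = 5, while -m + 10 = 5 — valid.

m = 5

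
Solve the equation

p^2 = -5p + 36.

Bring every term to one side: p^2 + 5p - 36 = 0.
Factor: (p - 4)(p + 9) = 0.
So p = 4 or p = -9.

p = -9 or p = 4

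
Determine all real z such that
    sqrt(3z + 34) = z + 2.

Square both sides: 3z + 34 = (z + 2)^2.
Expand and rearrange: z^2 + z - 30 = 0.
Solving gives z = 5 or z = -6.
Check each candidate in the original equation:
  z = 5: sqrt(49) = 7, while z + 2 = 7 — valid.
  z = -6: sqrt(16) = 4, while z + 2 = -4 — extraneous.

z = 5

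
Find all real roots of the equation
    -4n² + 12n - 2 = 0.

n = 0.1771 or n = 2.8229

Discriminant: (12)² − 4·(-4)·(-2) = 112.
Quadratic formula: n = (-12 ± √112) / (-8).
So n = 3/2 - √(7)/2 ≈ 0.1771 or n = √(7)/2 + 3/2 ≈ 2.8229.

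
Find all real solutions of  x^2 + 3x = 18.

Bring every term to one side: x^2 + 3x - 18 = 0.
Factor: (x - 3)(x + 6) = 0.
So x = 3 or x = -6.

x = -6 or x = 3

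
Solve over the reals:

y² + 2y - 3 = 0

Factor: (y + 3)(y - 1) = 0.
So y = -3 or y = 1.

y = -3 or y = 1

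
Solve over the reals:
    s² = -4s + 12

s = -6 or s = 2

Bring every term to one side: s² + 4s - 12 = 0.
Factor: (s + 6)(s - 2) = 0.
So s = -6 or s = 2.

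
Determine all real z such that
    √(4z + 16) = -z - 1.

Square both sides: 4z + 16 = (-z - 1)².
Expand and rearrange: z² - 2z - 15 = 0.
Solving gives z = 5 or z = -3.
Check each candidate in the original equation:
  z = 5: √(36) = 6, while -z - 1 = -6 — extraneous.
  z = -3: √(4) = 2, while -z - 1 = 2 — valid.

z = -3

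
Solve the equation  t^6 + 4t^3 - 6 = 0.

Let u = t^3. The equation becomes u^2 + 4u - 6 = 0.
By the quadratic formula, u = -2 + sqrt(10) or u = -sqrt(10) - 2.
t^3 = -2 + sqrt(10) gives t = (-2 + sqrt(10))^(1/3) ~= 1.0514.
t^3 = -sqrt(10) - 2 gives t = -(2 + sqrt(10))^(1/3) ~= -1.7283.

t = -1.7283 or t = 1.0514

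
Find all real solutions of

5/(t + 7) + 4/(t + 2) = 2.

t = -5.4221 or t = 0.9221

Multiply both sides by (t + 7)(t + 2):
5(t + 2) + 4(t + 7) = 2(t + 7)(t + 2).
Expand and collect terms: 2t^2 + 9t - 10 = 0.
By the quadratic formula, t = (-9 +/- sqrt(161)) / 4, so t ~= 0.9221 or t ~= -5.4221.
Neither value makes a denominator zero (t != -7, t != -2), so both are valid.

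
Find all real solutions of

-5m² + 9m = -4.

m = -0.3689 or m = 2.1689

Rearrange to standard form: -5m² + 9m + 4 = 0.
Discriminant: (9)² − 4·(-5)·4 = 161.
Quadratic formula: m = (-9 ± √161) / (-10).
So m = 9/10 - √(161)/10 ≈ -0.3689 or m = 9/10 + √(161)/10 ≈ 2.1689.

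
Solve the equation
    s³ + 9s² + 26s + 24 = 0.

s = -4 or s = -3 or s = -2

Possible rational roots are divisors of 24. Testing s = -3 gives 0, so (s + 3) is a factor.
Divide: s³ + 9s² + 26s + 24 = (s + 3)(s² + 6s + 8).
Factor the quadratic: s = -2 or s = -4.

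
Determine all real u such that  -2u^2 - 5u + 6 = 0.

u = -3.386 or u = 0.886

Discriminant: (-5)^2 - 4*(-2)*6 = 73.
Quadratic formula: u = (5 +/- sqrt(73)) / (-4).
So u = -sqrt(73)/4 - 5/4 ~= -3.386 or u = -5/4 + sqrt(73)/4 ~= 0.886.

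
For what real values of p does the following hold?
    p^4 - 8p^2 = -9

Let u = p^2. The equation becomes u^2 - 8u + 9 = 0.
By the quadratic formula, u = sqrt(7) + 4 or u = 4 - sqrt(7).
p^2 = sqrt(7) + 4 gives p = +/-sqrt(sqrt(7) + 4) ~= +/-2.5779.
p^2 = 4 - sqrt(7) gives p = +/-sqrt(4 - sqrt(7)) ~= +/-1.1637.

p = -2.5779 or p = -1.1637 or p = 1.1637 or p = 2.5779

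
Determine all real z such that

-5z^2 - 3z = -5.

z = -1.344 or z = 0.744

Rearrange to standard form: -5z^2 - 3z + 5 = 0.
Discriminant: (-3)^2 - 4*(-5)*5 = 109.
Quadratic formula: z = (3 +/- sqrt(109)) / (-10).
So z = -sqrt(109)/10 - 3/10 ~= -1.344 or z = -3/10 + sqrt(109)/10 ~= 0.744.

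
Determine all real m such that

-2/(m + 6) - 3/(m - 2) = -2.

m = -5.173 or m = 3.673

Multiply both sides by (m + 6)(m - 2):
-2(m - 2) - 3(m + 6) = -2(m + 6)(m - 2).
Expand and collect terms: -2m^2 - 3m + 38 = 0.
By the quadratic formula, m = (3 +/- sqrt(313)) / -4, so m ~= -5.173 or m ~= 3.673.
Neither value makes a denominator zero (m != -6, m != 2), so both are valid.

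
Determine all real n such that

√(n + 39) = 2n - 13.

n = 10

Square both sides: n + 39 = (2n - 13)².
Expand and rearrange: 4n² - 53n + 130 = 0.
Solving gives n = 10 or n = 3.25.
Check each candidate in the original equation:
  n = 10: √(49) = 7, while 2n - 13 = 7 — valid.
  n = 3.25: √(42.25) = 6.5, while 2n - 13 = -6.5 — extraneous.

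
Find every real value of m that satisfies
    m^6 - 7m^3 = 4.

Let u = m^3. The equation becomes u^2 - 7u - 4 = 0.
By the quadratic formula, u = 7/2 + sqrt(65)/2 or u = 7/2 - sqrt(65)/2.
m^3 = 7/2 + sqrt(65)/2 gives m = (7/2 + sqrt(65)/2)^(1/3) ~= 1.9601.
m^3 = 7/2 - sqrt(65)/2 gives m = -(-7/2 + sqrt(65)/2)^(1/3) ~= -0.8098.

m = -0.8098 or m = 1.9601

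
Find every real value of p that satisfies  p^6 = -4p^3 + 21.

p = -1.9129 or p = 1.4422

Let u = p^3. The equation becomes u^2 + 4u - 21 = 0.
Factor: (u - 3)(u + 7) = 0, so u = 3 or u = -7.
p^3 = 3 gives p = (3)^(1/3) ~= 1.4422.
p^3 = -7 gives p = -(7)^(1/3) ~= -1.9129.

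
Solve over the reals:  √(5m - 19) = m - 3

m = 4 or m = 7

Square both sides: 5m - 19 = (m - 3)².
Expand and rearrange: m² - 11m + 28 = 0.
Solving gives m = 7 or m = 4.
Check each candidate in the original equation:
  m = 7: √(16) = 4, while m - 3 = 4 — valid.
  m = 4: √(1) = 1, while m - 3 = 1 — valid.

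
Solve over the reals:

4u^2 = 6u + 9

u = -0.9271 or u = 2.4271

Rearrange to standard form: 4u^2 - 6u - 9 = 0.
Discriminant: (-6)^2 - 4*4*(-9) = 180.
Quadratic formula: u = (6 +/- sqrt(180)) / 8.
So u = 3/4 + 3*sqrt(5)/4 ~= 2.4271 or u = 3/4 - 3*sqrt(5)/4 ~= -0.9271.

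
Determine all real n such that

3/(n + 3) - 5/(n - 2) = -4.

Multiply both sides by (n + 3)(n - 2):
3(n - 2) - 5(n + 3) = -4(n + 3)(n - 2).
Expand and collect terms: -4n² - 2n + 45 = 0.
By the quadratic formula, n = (2 ± √724) / -8, so n ≈ -3.6134 or n ≈ 3.1134.
Neither value makes a denominator zero (n ≠ -3, n ≠ 2), so both are valid.

n = -3.6134 or n = 3.1134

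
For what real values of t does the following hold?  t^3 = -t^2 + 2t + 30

t = 3

Rearrange: t^3 + t^2 - 2t - 30 = 0.
Possible rational roots are divisors of -30. Testing t = 3 gives 0, so (t - 3) is a factor.
Divide: t^3 + t^2 - 2t - 30 = (t - 3)(t^2 + 4t + 10).
The quadratic t^2 + 4t + 10 has discriminant -24 < 0, so no further real roots.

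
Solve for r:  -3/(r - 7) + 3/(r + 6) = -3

r = -6.933 or r = 7.933

Multiply both sides by (r - 7)(r + 6):
-3(r + 6) + 3(r - 7) = -3(r - 7)(r + 6).
Expand and collect terms: -3r^2 + 3r + 165 = 0.
By the quadratic formula, r = (-3 +/- sqrt(1989)) / -6, so r ~= -6.933 or r ~= 7.933.
Neither value makes a denominator zero (r != 7, r != -6), so both are valid.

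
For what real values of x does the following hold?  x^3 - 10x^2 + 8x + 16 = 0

x = -0.899 or x = 2 or x = 8.899

Possible rational roots are divisors of 16. Testing x = 2 gives 0, so (x - 2) is a factor.
Divide: x^3 - 10x^2 + 8x + 16 = (x - 2)(x^2 - 8x - 8).
Apply the quadratic formula to x^2 - 8x - 8 = 0: x = (8 +/- sqrt(96))/2, i.e. x ~= 8.899 or x ~= -0.899.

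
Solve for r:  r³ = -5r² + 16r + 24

Rearrange: r³ + 5r² - 16r - 24 = 0.
Possible rational roots are divisors of -24. Testing r = 3 gives 0, so (r - 3) is a factor.
Divide: r³ + 5r² - 16r - 24 = (r - 3)(r² + 8r + 8).
Apply the quadratic formula to r² + 8r + 8 = 0: r = (-8 ± √32)/2, i.e. r ≈ -1.1716 or r ≈ -6.8284.

r = -6.8284 or r = -1.1716 or r = 3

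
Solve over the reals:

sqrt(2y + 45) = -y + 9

Square both sides: 2y + 45 = (-y + 9)^2.
Expand and rearrange: y^2 - 20y + 36 = 0.
Solving gives y = 18 or y = 2.
Check each candidate in the original equation:
  y = 18: sqrt(81) = 9, while -y + 9 = -9 — extraneous.
  y = 2: sqrt(49) = 7, while -y + 9 = 7 — valid.

y = 2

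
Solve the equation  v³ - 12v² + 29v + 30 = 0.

v = -0.772 or v = 5 or v = 7.772

Possible rational roots are divisors of 30. Testing v = 5 gives 0, so (v - 5) is a factor.
Divide: v³ - 12v² + 29v + 30 = (v - 5)(v² - 7v - 6).
Apply the quadratic formula to v² - 7v - 6 = 0: v = (7 ± √73)/2, i.e. v ≈ 7.772 or v ≈ -0.772.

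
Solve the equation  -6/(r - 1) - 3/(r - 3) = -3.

r = 2 or r = 5

Multiply both sides by (r - 1)(r - 3):
-6(r - 3) - 3(r - 1) = -3(r - 1)(r - 3).
Expand and collect terms: -3r^2 + 21r - 30 = 0.
Factor or apply the quadratic formula: r = 2 or r = 5.
Neither value makes a denominator zero (r != 1, r != 3), so both are valid.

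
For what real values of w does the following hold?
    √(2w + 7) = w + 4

w = -3

Square both sides: 2w + 7 = (w + 4)².
Expand and rearrange: w² + 6w + 9 = 0.
This gives the repeated root w = -3.
Check in the original equation:
  w = -3: √(1) = 1, while w + 4 = 1 — valid.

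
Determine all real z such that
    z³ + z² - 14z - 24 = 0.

z = -3 or z = -2 or z = 4

Possible rational roots are divisors of -24. Testing z = -3 gives 0, so (z + 3) is a factor.
Divide: z³ + z² - 14z - 24 = (z + 3)(z² - 2z - 8).
Factor the quadratic: z = 4 or z = -2.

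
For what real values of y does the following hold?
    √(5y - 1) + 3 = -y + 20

y = 10

Isolate the radical: √(5y - 1) = -y + 17.
Square both sides: 5y - 1 = (-y + 17)².
Expand and rearrange: y² - 39y + 290 = 0.
Solving gives y = 29 or y = 10.
Check each candidate in the original equation:
  y = 29: √(144) = 12, while -y + 17 = -12 — extraneous.
  y = 10: √(49) = 7, while -y + 17 = 7 — valid.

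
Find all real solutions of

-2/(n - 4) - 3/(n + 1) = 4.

Multiply both sides by (n - 4)(n + 1):
-2(n + 1) - 3(n - 4) = 4(n - 4)(n + 1).
Expand and collect terms: 4n^2 - 7n - 26 = 0.
By the quadratic formula, n = (7 +/- sqrt(465)) / 8, so n ~= 3.5705 or n ~= -1.8205.
Neither value makes a denominator zero (n != 4, n != -1), so both are valid.

n = -1.8205 or n = 3.5705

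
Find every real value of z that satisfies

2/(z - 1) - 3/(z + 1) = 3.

Multiply both sides by (z - 1)(z + 1):
2(z + 1) - 3(z - 1) = 3(z - 1)(z + 1).
Expand and collect terms: 3z² + z - 8 = 0.
By the quadratic formula, z = (-1 ± √97) / 6, so z ≈ 1.4748 or z ≈ -1.8081.
Neither value makes a denominator zero (z ≠ 1, z ≠ -1), so both are valid.

z = -1.8081 or z = 1.4748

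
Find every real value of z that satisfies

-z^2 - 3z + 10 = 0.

z = -5 or z = 2

Factor: -1(z - 2)(z + 5) = 0.
So z = 2 or z = -5.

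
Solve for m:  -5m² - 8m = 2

Rearrange to standard form: -5m² - 8m - 2 = 0.
Discriminant: (-8)² − 4·(-5)·(-2) = 24.
Quadratic formula: m = (8 ± √24) / (-10).
So m = -4/5 - √(6)/5 ≈ -1.2899 or m = -4/5 + √(6)/5 ≈ -0.3101.

m = -1.2899 or m = -0.3101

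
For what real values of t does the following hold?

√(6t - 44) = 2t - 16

Square both sides: 6t - 44 = (2t - 16)².
Expand and rearrange: 4t² - 70t + 300 = 0.
Solving gives t = 10 or t = 7.5.
Check each candidate in the original equation:
  t = 10: √(16) = 4, while 2t - 16 = 4 — valid.
  t = 7.5: √(1) = 1, while 2t - 16 = -1 — extraneous.

t = 10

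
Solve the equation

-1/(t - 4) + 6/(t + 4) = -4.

t = -5.4614 or t = 4.2114

Multiply both sides by (t - 4)(t + 4):
-(t + 4) + 6(t - 4) = -4(t - 4)(t + 4).
Expand and collect terms: -4t^2 - 5t + 92 = 0.
By the quadratic formula, t = (5 +/- sqrt(1497)) / -8, so t ~= -5.4614 or t ~= 4.2114.
Neither value makes a denominator zero (t != 4, t != -4), so both are valid.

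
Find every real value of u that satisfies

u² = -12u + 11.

u = -12.8557 or u = 0.8557

Rearrange to standard form: u² + 12u - 11 = 0.
Discriminant: (12)² − 4·1·(-11) = 188.
Quadratic formula: u = (-12 ± √188) / 2.
So u = -6 + √(47) ≈ 0.8557 or u = -√(47) - 6 ≈ -12.8557.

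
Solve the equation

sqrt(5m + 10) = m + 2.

m = -2 or m = 3

Square both sides: 5m + 10 = (m + 2)^2.
Expand and rearrange: m^2 - m - 6 = 0.
Solving gives m = 3 or m = -2.
Check each candidate in the original equation:
  m = 3: sqrt(25) = 5, while m + 2 = 5 — valid.
  m = -2: sqrt(0) = 0, while m + 2 = 0 — valid.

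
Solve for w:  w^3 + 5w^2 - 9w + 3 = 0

w = -6.4641 or w = 0.4641 or w = 1

Possible rational roots are divisors of 3. Testing w = 1 gives 0, so (w - 1) is a factor.
Divide: w^3 + 5w^2 - 9w + 3 = (w - 1)(w^2 + 6w - 3).
Apply the quadratic formula to w^2 + 6w - 3 = 0: w = (-6 +/- sqrt(48))/2, i.e. w ~= 0.4641 or w ~= -6.4641.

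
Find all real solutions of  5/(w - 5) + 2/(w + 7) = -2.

Multiply both sides by (w - 5)(w + 7):
5(w + 7) + 2(w - 5) = -2(w - 5)(w + 7).
Expand and collect terms: -2w² - 11w + 45 = 0.
By the quadratic formula, w = (11 ± √481) / -4, so w ≈ -8.2329 or w ≈ 2.7329.
Neither value makes a denominator zero (w ≠ 5, w ≠ -7), so both are valid.

w = -8.2329 or w = 2.7329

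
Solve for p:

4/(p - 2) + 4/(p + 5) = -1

Multiply both sides by (p - 2)(p + 5):
4(p + 5) + 4(p - 2) = -(p - 2)(p + 5).
Expand and collect terms: -p² - 11p - 2 = 0.
By the quadratic formula, p = (11 ± √113) / -2, so p ≈ -10.8151 or p ≈ -0.1849.
Neither value makes a denominator zero (p ≠ 2, p ≠ -5), so both are valid.

p = -10.8151 or p = -0.1849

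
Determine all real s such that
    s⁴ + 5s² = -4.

No real solutions.

Let u = s². The equation becomes u² + 5u + 4 = 0.
Factor: (u + 1)(u + 4) = 0, so u = -1 or u = -4.
s² = -1 < 0 has no real solution.
s² = -4 < 0 has no real solution.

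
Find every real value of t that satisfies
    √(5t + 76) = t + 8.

t = 1

Square both sides: 5t + 76 = (t + 8)².
Expand and rearrange: t² + 11t - 12 = 0.
Solving gives t = 1 or t = -12.
Check each candidate in the original equation:
  t = 1: √(81) = 9, while t + 8 = 9 — valid.
  t = -12: √(16) = 4, while t + 8 = -4 — extraneous.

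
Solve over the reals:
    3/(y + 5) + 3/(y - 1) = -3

y = -6.1623 or y = 0.1623

Multiply both sides by (y + 5)(y - 1):
3(y - 1) + 3(y + 5) = -3(y + 5)(y - 1).
Expand and collect terms: -3y² - 18y + 3 = 0.
By the quadratic formula, y = (18 ± √360) / -6, so y ≈ -6.1623 or y ≈ 0.1623.
Neither value makes a denominator zero (y ≠ -5, y ≠ 1), so both are valid.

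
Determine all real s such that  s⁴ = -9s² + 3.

Let u = s². The equation becomes u² + 9u - 3 = 0.
By the quadratic formula, u = -9/2 + √(93)/2 or u = -√(93)/2 - 9/2.
s² = -9/2 + √(93)/2 gives s = ±√(-9/2 + √(93)/2) ≈ ±0.5673.
s² = -√(93)/2 - 9/2 < 0 has no real solution.

s = -0.5673 or s = 0.5673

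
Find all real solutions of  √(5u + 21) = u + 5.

Square both sides: 5u + 21 = (u + 5)².
Expand and rearrange: u² + 5u + 4 = 0.
Solving gives u = -1 or u = -4.
Check each candidate in the original equation:
  u = -1: √(16) = 4, while u + 5 = 4 — valid.
  u = -4: √(1) = 1, while u + 5 = 1 — valid.

u = -4 or u = -1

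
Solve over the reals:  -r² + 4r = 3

Bring every term to one side: -r² + 4r - 3 = 0.
Factor: -1(r - 1)(r - 3) = 0.
So r = 1 or r = 3.

r = 1 or r = 3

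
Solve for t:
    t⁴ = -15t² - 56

Let u = t². The equation becomes u² + 15u + 56 = 0.
Factor: (u + 8)(u + 7) = 0, so u = -8 or u = -7.
t² = -8 < 0 has no real solution.
t² = -7 < 0 has no real solution.

No real solutions.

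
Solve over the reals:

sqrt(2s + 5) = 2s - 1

Square both sides: 2s + 5 = (2s - 1)^2.
Expand and rearrange: 4s^2 - 6s - 4 = 0.
Solving gives s = 2 or s = -0.5.
Check each candidate in the original equation:
  s = 2: sqrt(9) = 3, while 2s - 1 = 3 — valid.
  s = -0.5: sqrt(4) = 2, while 2s - 1 = -2 — extraneous.

s = 2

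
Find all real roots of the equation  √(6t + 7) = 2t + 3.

Square both sides: 6t + 7 = (2t + 3)².
Expand and rearrange: 4t² + 6t + 2 = 0.
Solving gives t = -0.5 or t = -1.
Check each candidate in the original equation:
  t = -0.5: √(4) = 2, while 2t + 3 = 2 — valid.
  t = -1: √(1) = 1, while 2t + 3 = 1 — valid.

t = -1 or t = -0.5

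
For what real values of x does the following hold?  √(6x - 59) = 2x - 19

x = 10 or x = 10.5

Square both sides: 6x - 59 = (2x - 19)².
Expand and rearrange: 4x² - 82x + 420 = 0.
Solving gives x = 10.5 or x = 10.
Check each candidate in the original equation:
  x = 10.5: √(4) = 2, while 2x - 19 = 2 — valid.
  x = 10: √(1) = 1, while 2x - 19 = 1 — valid.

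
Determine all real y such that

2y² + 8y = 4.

Rearrange to standard form: 2y² + 8y - 4 = 0.
Discriminant: (8)² − 4·2·(-4) = 96.
Quadratic formula: y = (-8 ± √96) / 4.
So y = -2 + √(6) ≈ 0.4495 or y = -√(6) - 2 ≈ -4.4495.

y = -4.4495 or y = 0.4495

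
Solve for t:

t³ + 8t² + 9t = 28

t = -5.3166 or t = -4 or t = 1.3166

Rearrange: t³ + 8t² + 9t - 28 = 0.
Possible rational roots are divisors of -28. Testing t = -4 gives 0, so (t + 4) is a factor.
Divide: t³ + 8t² + 9t - 28 = (t + 4)(t² + 4t - 7).
Apply the quadratic formula to t² + 4t - 7 = 0: t = (-4 ± √44)/2, i.e. t ≈ 1.3166 or t ≈ -5.3166.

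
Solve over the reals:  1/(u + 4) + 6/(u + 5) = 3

u = -4.2153 or u = -2.4514

Multiply both sides by (u + 4)(u + 5):
(u + 5) + 6(u + 4) = 3(u + 4)(u + 5).
Expand and collect terms: 3u^2 + 20u + 31 = 0.
By the quadratic formula, u = (-20 +/- sqrt(28)) / 6, so u ~= -2.4514 or u ~= -4.2153.
Neither value makes a denominator zero (u != -4, u != -5), so both are valid.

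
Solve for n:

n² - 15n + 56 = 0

Factor: (n - 8)(n - 7) = 0.
So n = 8 or n = 7.

n = 7 or n = 8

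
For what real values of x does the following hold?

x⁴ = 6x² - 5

Let u = x². The equation becomes u² - 6u + 5 = 0.
Factor: (u - 5)(u - 1) = 0, so u = 5 or u = 1.
x² = 5 gives x = ±√(5) ≈ ±2.2361.
x² = 1 gives x = ±1.

x = -2.2361 or x = -1 or x = 1 or x = 2.2361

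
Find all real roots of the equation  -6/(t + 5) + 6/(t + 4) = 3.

Multiply both sides by (t + 5)(t + 4):
-6(t + 4) + 6(t + 5) = 3(t + 5)(t + 4).
Expand and collect terms: 3t^2 + 27t + 54 = 0.
Factor or apply the quadratic formula: t = -3 or t = -6.
Neither value makes a denominator zero (t != -5, t != -4), so both are valid.

t = -6 or t = -3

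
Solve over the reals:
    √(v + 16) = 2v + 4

v = 0

Square both sides: v + 16 = (2v + 4)².
Expand and rearrange: 4v² + 15v = 0.
Solving gives v = 0 or v = -3.75.
Check each candidate in the original equation:
  v = 0: √(16) = 4, while 2v + 4 = 4 — valid.
  v = -3.75: √(12.25) = 3.5, while 2v + 4 = -3.5 — extraneous.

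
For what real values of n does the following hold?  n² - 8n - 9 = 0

Factor: (n + 1)(n - 9) = 0.
So n = -1 or n = 9.

n = -1 or n = 9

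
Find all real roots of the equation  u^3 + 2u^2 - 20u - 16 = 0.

Possible rational roots are divisors of -16. Testing u = 4 gives 0, so (u - 4) is a factor.
Divide: u^3 + 2u^2 - 20u - 16 = (u - 4)(u^2 + 6u + 4).
Apply the quadratic formula to u^2 + 6u + 4 = 0: u = (-6 +/- sqrt(20))/2, i.e. u ~= -0.7639 or u ~= -5.2361.

u = -5.2361 or u = -0.7639 or u = 4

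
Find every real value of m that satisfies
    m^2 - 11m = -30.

m = 5 or m = 6

Bring every term to one side: m^2 - 11m + 30 = 0.
Factor: (m - 6)(m - 5) = 0.
So m = 6 or m = 5.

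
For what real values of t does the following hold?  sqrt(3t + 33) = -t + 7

Square both sides: 3t + 33 = (-t + 7)^2.
Expand and rearrange: t^2 - 17t + 16 = 0.
Solving gives t = 16 or t = 1.
Check each candidate in the original equation:
  t = 16: sqrt(81) = 9, while -t + 7 = -9 — extraneous.
  t = 1: sqrt(36) = 6, while -t + 7 = 6 — valid.

t = 1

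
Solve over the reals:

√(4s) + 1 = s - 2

s = 9

Isolate the radical: √(4s) = s - 3.
Square both sides: 4s = (s - 3)².
Expand and rearrange: s² - 10s + 9 = 0.
Solving gives s = 9 or s = 1.
Check each candidate in the original equation:
  s = 9: √(36) = 6, while s - 3 = 6 — valid.
  s = 1: √(4) = 2, while s - 3 = -2 — extraneous.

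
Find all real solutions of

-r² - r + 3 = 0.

r = -2.3028 or r = 1.3028

Discriminant: (-1)² − 4·(-1)·3 = 13.
Quadratic formula: r = (1 ± √13) / (-2).
So r = -√(13)/2 - 1/2 ≈ -2.3028 or r = -1/2 + √(13)/2 ≈ 1.3028.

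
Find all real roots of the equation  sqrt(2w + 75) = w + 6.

Square both sides: 2w + 75 = (w + 6)^2.
Expand and rearrange: w^2 + 10w - 39 = 0.
Solving gives w = 3 or w = -13.
Check each candidate in the original equation:
  w = 3: sqrt(81) = 9, while w + 6 = 9 — valid.
  w = -13: sqrt(49) = 7, while w + 6 = -7 — extraneous.

w = 3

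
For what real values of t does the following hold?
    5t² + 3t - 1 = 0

Discriminant: (3)² − 4·5·(-1) = 29.
Quadratic formula: t = (-3 ± √29) / 10.
So t = -3/10 + √(29)/10 ≈ 0.2385 or t = -√(29)/10 - 3/10 ≈ -0.8385.

t = -0.8385 or t = 0.2385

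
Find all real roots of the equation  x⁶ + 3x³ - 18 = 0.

x = -1.8171 or x = 1.4422

Let u = x³. The equation becomes u² + 3u - 18 = 0.
Factor: (u - 3)(u + 6) = 0, so u = 3 or u = -6.
x³ = 3 gives x = ∛(3) ≈ 1.4422.
x³ = -6 gives x = -∛(6) ≈ -1.8171.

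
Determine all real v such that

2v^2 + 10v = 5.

v = -5.458 or v = 0.458

Rearrange to standard form: 2v^2 + 10v - 5 = 0.
Discriminant: (10)^2 - 4*2*(-5) = 140.
Quadratic formula: v = (-10 +/- sqrt(140)) / 4.
So v = -5/2 + sqrt(35)/2 ~= 0.458 or v = -sqrt(35)/2 - 5/2 ~= -5.458.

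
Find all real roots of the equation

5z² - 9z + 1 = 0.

Discriminant: (-9)² − 4·5·1 = 61.
Quadratic formula: z = (9 ± √61) / 10.
So z = √(61)/10 + 9/10 ≈ 1.681 or z = 9/10 - √(61)/10 ≈ 0.119.

z = 0.119 or z = 1.681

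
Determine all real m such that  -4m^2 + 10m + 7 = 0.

m = -0.57 or m = 3.07

Discriminant: (10)^2 - 4*(-4)*7 = 212.
Quadratic formula: m = (-10 +/- sqrt(212)) / (-8).
So m = 5/4 - sqrt(53)/4 ~= -0.57 or m = 5/4 + sqrt(53)/4 ~= 3.07.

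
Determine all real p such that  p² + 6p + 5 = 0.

p = -5 or p = -1

Factor: (p + 5)(p + 1) = 0.
So p = -5 or p = -1.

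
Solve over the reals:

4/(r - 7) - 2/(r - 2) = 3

Multiply both sides by (r - 7)(r - 2):
4(r - 2) - 2(r - 7) = 3(r - 7)(r - 2).
Expand and collect terms: 3r² - 29r + 36 = 0.
By the quadratic formula, r = (29 ± √409) / 6, so r ≈ 8.204 or r ≈ 1.4627.
Neither value makes a denominator zero (r ≠ 7, r ≠ 2), so both are valid.

r = 1.4627 or r = 8.204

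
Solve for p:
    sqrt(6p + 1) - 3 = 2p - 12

p = 8

Isolate the radical: sqrt(6p + 1) = 2p - 9.
Square both sides: 6p + 1 = (2p - 9)^2.
Expand and rearrange: 4p^2 - 42p + 80 = 0.
Solving gives p = 8 or p = 2.5.
Check each candidate in the original equation:
  p = 8: sqrt(49) = 7, while 2p - 9 = 7 — valid.
  p = 2.5: sqrt(16) = 4, while 2p - 9 = -4 — extraneous.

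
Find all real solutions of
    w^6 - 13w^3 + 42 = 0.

Let u = w^3. The equation becomes u^2 - 13u + 42 = 0.
Factor: (u - 6)(u - 7) = 0, so u = 6 or u = 7.
w^3 = 6 gives w = (6)^(1/3) ~= 1.8171.
w^3 = 7 gives w = (7)^(1/3) ~= 1.9129.

w = 1.8171 or w = 1.9129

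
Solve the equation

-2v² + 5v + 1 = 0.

v = -0.1861 or v = 2.6861

Discriminant: (5)² − 4·(-2)·1 = 33.
Quadratic formula: v = (-5 ± √33) / (-4).
So v = 5/4 - √(33)/4 ≈ -0.1861 or v = 5/4 + √(33)/4 ≈ 2.6861.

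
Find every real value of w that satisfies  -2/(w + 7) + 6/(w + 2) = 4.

w = -7.3912 or w = -0.6088

Multiply both sides by (w + 7)(w + 2):
-2(w + 2) + 6(w + 7) = 4(w + 7)(w + 2).
Expand and collect terms: 4w^2 + 32w + 18 = 0.
By the quadratic formula, w = (-32 +/- sqrt(736)) / 8, so w ~= -0.6088 or w ~= -7.3912.
Neither value makes a denominator zero (w != -7, w != -2), so both are valid.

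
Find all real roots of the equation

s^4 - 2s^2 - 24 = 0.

s = -2.4495 or s = 2.4495

Let u = s^2. The equation becomes u^2 - 2u - 24 = 0.
Factor: (u + 4)(u - 6) = 0, so u = -4 or u = 6.
s^2 = -4 < 0 has no real solution.
s^2 = 6 gives s = +/-sqrt(6) ~= +/-2.4495.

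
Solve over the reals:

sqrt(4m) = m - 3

Square both sides: 4m = (m - 3)^2.
Expand and rearrange: m^2 - 10m + 9 = 0.
Solving gives m = 9 or m = 1.
Check each candidate in the original equation:
  m = 9: sqrt(36) = 6, while m - 3 = 6 — valid.
  m = 1: sqrt(4) = 2, while m - 3 = -2 — extraneous.

m = 9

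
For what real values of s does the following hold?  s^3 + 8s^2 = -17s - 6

s = -4.5616 or s = -3 or s = -0.4384

Rearrange: s^3 + 8s^2 + 17s + 6 = 0.
Possible rational roots are divisors of 6. Testing s = -3 gives 0, so (s + 3) is a factor.
Divide: s^3 + 8s^2 + 17s + 6 = (s + 3)(s^2 + 5s + 2).
Apply the quadratic formula to s^2 + 5s + 2 = 0: s = (-5 +/- sqrt(17))/2, i.e. s ~= -0.4384 or s ~= -4.5616.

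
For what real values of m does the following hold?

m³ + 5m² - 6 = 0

m = -4.7321 or m = -1.2679 or m = 1

Possible rational roots are divisors of -6. Testing m = 1 gives 0, so (m - 1) is a factor.
Divide: m³ + 5m² - 6 = (m - 1)(m² + 6m + 6).
Apply the quadratic formula to m² + 6m + 6 = 0: m = (-6 ± √12)/2, i.e. m ≈ -1.2679 or m ≈ -4.7321.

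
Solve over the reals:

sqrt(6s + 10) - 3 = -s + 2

s = 1

Isolate the radical: sqrt(6s + 10) = -s + 5.
Square both sides: 6s + 10 = (-s + 5)^2.
Expand and rearrange: s^2 - 16s + 15 = 0.
Solving gives s = 15 or s = 1.
Check each candidate in the original equation:
  s = 15: sqrt(100) = 10, while -s + 5 = -10 — extraneous.
  s = 1: sqrt(16) = 4, while -s + 5 = 4 — valid.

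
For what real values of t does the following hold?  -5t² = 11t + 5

t = -1.5583 or t = -0.6417

Rearrange to standard form: -5t² - 11t - 5 = 0.
Discriminant: (-11)² − 4·(-5)·(-5) = 21.
Quadratic formula: t = (11 ± √21) / (-10).
So t = -11/10 - √(21)/10 ≈ -1.5583 or t = -11/10 + √(21)/10 ≈ -0.6417.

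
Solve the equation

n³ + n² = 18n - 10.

Rearrange: n³ + n² - 18n + 10 = 0.
Possible rational roots are divisors of 10. Testing n = -5 gives 0, so (n + 5) is a factor.
Divide: n³ + n² - 18n + 10 = (n + 5)(n² - 4n + 2).
Apply the quadratic formula to n² - 4n + 2 = 0: n = (4 ± √8)/2, i.e. n ≈ 3.4142 or n ≈ 0.5858.

n = -5 or n = 0.5858 or n = 3.4142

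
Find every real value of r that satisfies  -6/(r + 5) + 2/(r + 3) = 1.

Multiply both sides by (r + 5)(r + 3):
-6(r + 3) + 2(r + 5) = (r + 5)(r + 3).
Expand and collect terms: r² + 12r + 23 = 0.
By the quadratic formula, r = (-12 ± √52) / 2, so r ≈ -2.3944 or r ≈ -9.6056.
Neither value makes a denominator zero (r ≠ -5, r ≠ -3), so both are valid.

r = -9.6056 or r = -2.3944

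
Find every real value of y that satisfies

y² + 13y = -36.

Bring every term to one side: y² + 13y + 36 = 0.
Factor: (y + 4)(y + 9) = 0.
So y = -4 or y = -9.

y = -9 or y = -4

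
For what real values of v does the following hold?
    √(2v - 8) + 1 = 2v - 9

Isolate the radical: √(2v - 8) = 2v - 10.
Square both sides: 2v - 8 = (2v - 10)².
Expand and rearrange: 4v² - 42v + 108 = 0.
Solving gives v = 6 or v = 4.5.
Check each candidate in the original equation:
  v = 6: √(4) = 2, while 2v - 10 = 2 — valid.
  v = 4.5: √(1) = 1, while 2v - 10 = -1 — extraneous.

v = 6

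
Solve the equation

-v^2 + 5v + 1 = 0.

Discriminant: (5)^2 - 4*(-1)*1 = 29.
Quadratic formula: v = (-5 +/- sqrt(29)) / (-2).
So v = 5/2 - sqrt(29)/2 ~= -0.1926 or v = 5/2 + sqrt(29)/2 ~= 5.1926.

v = -0.1926 or v = 5.1926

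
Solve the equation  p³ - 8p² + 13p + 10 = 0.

Possible rational roots are divisors of 10. Testing p = 5 gives 0, so (p - 5) is a factor.
Divide: p³ - 8p² + 13p + 10 = (p - 5)(p² - 3p - 2).
Apply the quadratic formula to p² - 3p - 2 = 0: p = (3 ± √17)/2, i.e. p ≈ 3.5616 or p ≈ -0.5616.

p = -0.5616 or p = 3.5616 or p = 5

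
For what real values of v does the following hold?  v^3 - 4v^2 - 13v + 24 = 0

v = -3 or v = 1.4384 or v = 5.5616

Possible rational roots are divisors of 24. Testing v = -3 gives 0, so (v + 3) is a factor.
Divide: v^3 - 4v^2 - 13v + 24 = (v + 3)(v^2 - 7v + 8).
Apply the quadratic formula to v^2 - 7v + 8 = 0: v = (7 +/- sqrt(17))/2, i.e. v ~= 5.5616 or v ~= 1.4384.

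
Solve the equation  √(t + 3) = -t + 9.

t = 6

Square both sides: t + 3 = (-t + 9)².
Expand and rearrange: t² - 19t + 78 = 0.
Solving gives t = 13 or t = 6.
Check each candidate in the original equation:
  t = 13: √(16) = 4, while -t + 9 = -4 — extraneous.
  t = 6: √(9) = 3, while -t + 9 = 3 — valid.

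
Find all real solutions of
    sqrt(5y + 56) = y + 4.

y = 5

Square both sides: 5y + 56 = (y + 4)^2.
Expand and rearrange: y^2 + 3y - 40 = 0.
Solving gives y = 5 or y = -8.
Check each candidate in the original equation:
  y = 5: sqrt(81) = 9, while y + 4 = 9 — valid.
  y = -8: sqrt(16) = 4, while y + 4 = -4 — extraneous.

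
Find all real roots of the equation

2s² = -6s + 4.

s = -3.5616 or s = 0.5616

Rearrange to standard form: 2s² + 6s - 4 = 0.
Discriminant: (6)² − 4·2·(-4) = 68.
Quadratic formula: s = (-6 ± √68) / 4.
So s = -3/2 + √(17)/2 ≈ 0.5616 or s = -√(17)/2 - 3/2 ≈ -3.5616.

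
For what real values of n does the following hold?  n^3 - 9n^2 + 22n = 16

Rearrange: n^3 - 9n^2 + 22n - 16 = 0.
Possible rational roots are divisors of -16. Testing n = 2 gives 0, so (n - 2) is a factor.
Divide: n^3 - 9n^2 + 22n - 16 = (n - 2)(n^2 - 7n + 8).
Apply the quadratic formula to n^2 - 7n + 8 = 0: n = (7 +/- sqrt(17))/2, i.e. n ~= 5.5616 or n ~= 1.4384.

n = 1.4384 or n = 2 or n = 5.5616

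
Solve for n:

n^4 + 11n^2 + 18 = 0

Let u = n^2. The equation becomes u^2 + 11u + 18 = 0.
Factor: (u + 9)(u + 2) = 0, so u = -9 or u = -2.
n^2 = -9 < 0 has no real solution.
n^2 = -2 < 0 has no real solution.

No real solutions.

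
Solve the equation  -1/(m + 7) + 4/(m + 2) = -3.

Multiply both sides by (m + 7)(m + 2):
-(m + 2) + 4(m + 7) = -3(m + 7)(m + 2).
Expand and collect terms: -3m² - 30m - 68 = 0.
By the quadratic formula, m = (30 ± √84) / -6, so m ≈ -6.5275 or m ≈ -3.4725.
Neither value makes a denominator zero (m ≠ -7, m ≠ -2), so both are valid.

m = -6.5275 or m = -3.4725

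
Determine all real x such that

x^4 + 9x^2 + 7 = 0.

Let u = x^2. The equation becomes u^2 + 9u + 7 = 0.
By the quadratic formula, u = -9/2 + sqrt(53)/2 or u = -9/2 - sqrt(53)/2.
x^2 = -9/2 + sqrt(53)/2 < 0 has no real solution.
x^2 = -9/2 - sqrt(53)/2 < 0 has no real solution.

No real solutions.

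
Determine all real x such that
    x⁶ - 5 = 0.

x = -1.3077 or x = 1.3077

Let u = x³. The equation becomes u² - 5 = 0.
By the quadratic formula, u = √(5) or u = -√(5).
x³ = √(5) gives x = ∛(√(5)) ≈ 1.3077.
x³ = -√(5) gives x = -∛(√(5)) ≈ -1.3077.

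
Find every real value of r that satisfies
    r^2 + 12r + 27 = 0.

Factor: (r + 3)(r + 9) = 0.
So r = -3 or r = -9.

r = -9 or r = -3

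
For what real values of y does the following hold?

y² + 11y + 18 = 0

y = -9 or y = -2

Factor: (y + 2)(y + 9) = 0.
So y = -2 or y = -9.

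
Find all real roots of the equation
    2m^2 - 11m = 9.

Rearrange to standard form: 2m^2 - 11m - 9 = 0.
Discriminant: (-11)^2 - 4*2*(-9) = 193.
Quadratic formula: m = (11 +/- sqrt(193)) / 4.
So m = 11/4 + sqrt(193)/4 ~= 6.2231 or m = 11/4 - sqrt(193)/4 ~= -0.7231.

m = -0.7231 or m = 6.2231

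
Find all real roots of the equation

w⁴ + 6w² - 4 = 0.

Let u = w². The equation becomes u² + 6u - 4 = 0.
By the quadratic formula, u = -3 + √(13) or u = -√(13) - 3.
w² = -3 + √(13) gives w = ±√(-3 + √(13)) ≈ ±0.7782.
w² = -√(13) - 3 < 0 has no real solution.

w = -0.7782 or w = 0.7782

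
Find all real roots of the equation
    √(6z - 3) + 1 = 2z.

Isolate the radical: √(6z - 3) = 2z - 1.
Square both sides: 6z - 3 = (2z - 1)².
Expand and rearrange: 4z² - 10z + 4 = 0.
Solving gives z = 2 or z = 0.5.
Check each candidate in the original equation:
  z = 2: √(9) = 3, while 2z - 1 = 3 — valid.
  z = 0.5: √(0) = 0, while 2z - 1 = 0 — valid.

z = 0.5 or z = 2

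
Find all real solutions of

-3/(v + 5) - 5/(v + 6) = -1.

Multiply both sides by (v + 5)(v + 6):
-3(v + 6) - 5(v + 5) = -(v + 5)(v + 6).
Expand and collect terms: -v^2 - 3v + 13 = 0.
By the quadratic formula, v = (3 +/- sqrt(61)) / -2, so v ~= -5.4051 or v ~= 2.4051.
Neither value makes a denominator zero (v != -5, v != -6), so both are valid.

v = -5.4051 or v = 2.4051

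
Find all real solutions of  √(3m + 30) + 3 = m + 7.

Isolate the radical: √(3m + 30) = m + 4.
Square both sides: 3m + 30 = (m + 4)².
Expand and rearrange: m² + 5m - 14 = 0.
Solving gives m = 2 or m = -7.
Check each candidate in the original equation:
  m = 2: √(36) = 6, while m + 4 = 6 — valid.
  m = -7: √(9) = 3, while m + 4 = -3 — extraneous.

m = 2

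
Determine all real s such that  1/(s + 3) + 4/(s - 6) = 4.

s = -2.7756 or s = 7.0256

Multiply both sides by (s + 3)(s - 6):
(s - 6) + 4(s + 3) = 4(s + 3)(s - 6).
Expand and collect terms: 4s² - 17s - 78 = 0.
By the quadratic formula, s = (17 ± √1537) / 8, so s ≈ 7.0256 or s ≈ -2.7756.
Neither value makes a denominator zero (s ≠ -3, s ≠ 6), so both are valid.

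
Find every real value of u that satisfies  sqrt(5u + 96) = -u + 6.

u = -3

Square both sides: 5u + 96 = (-u + 6)^2.
Expand and rearrange: u^2 - 17u - 60 = 0.
Solving gives u = 20 or u = -3.
Check each candidate in the original equation:
  u = 20: sqrt(196) = 14, while -u + 6 = -14 — extraneous.
  u = -3: sqrt(81) = 9, while -u + 6 = 9 — valid.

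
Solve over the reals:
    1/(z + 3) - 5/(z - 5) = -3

Multiply both sides by (z + 3)(z - 5):
(z - 5) - 5(z + 3) = -3(z + 3)(z - 5).
Expand and collect terms: -3z² + 10z + 65 = 0.
By the quadratic formula, z = (-10 ± √880) / -6, so z ≈ -3.2775 or z ≈ 6.6108.
Neither value makes a denominator zero (z ≠ -3, z ≠ 5), so both are valid.

z = -3.2775 or z = 6.6108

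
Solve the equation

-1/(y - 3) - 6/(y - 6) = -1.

Multiply both sides by (y - 3)(y - 6):
-(y - 6) - 6(y - 3) = -(y - 3)(y - 6).
Expand and collect terms: -y² + 16y - 42 = 0.
By the quadratic formula, y = (-16 ± √88) / -2, so y ≈ 3.3096 or y ≈ 12.6904.
Neither value makes a denominator zero (y ≠ 3, y ≠ 6), so both are valid.

y = 3.3096 or y = 12.6904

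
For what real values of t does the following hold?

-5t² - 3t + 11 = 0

Discriminant: (-3)² − 4·(-5)·11 = 229.
Quadratic formula: t = (3 ± √229) / (-10).
So t = -√(229)/10 - 3/10 ≈ -1.8133 or t = -3/10 + √(229)/10 ≈ 1.2133.

t = -1.8133 or t = 1.2133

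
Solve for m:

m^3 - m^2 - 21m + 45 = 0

Possible rational roots are divisors of 45. Testing m = -5 gives 0, so (m + 5) is a factor.
Divide: m^3 - m^2 - 21m + 45 = (m + 5)(m^2 - 6m + 9).
The quadratic has the repeated root m = 3.

m = -5 or m = 3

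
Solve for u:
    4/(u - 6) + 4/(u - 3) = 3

Multiply both sides by (u - 6)(u - 3):
4(u - 3) + 4(u - 6) = 3(u - 6)(u - 3).
Expand and collect terms: 3u^2 - 35u + 90 = 0.
By the quadratic formula, u = (35 +/- sqrt(145)) / 6, so u ~= 7.8403 or u ~= 3.8264.
Neither value makes a denominator zero (u != 6, u != 3), so both are valid.

u = 3.8264 or u = 7.8403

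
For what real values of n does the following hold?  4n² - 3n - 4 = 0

Discriminant: (-3)² − 4·4·(-4) = 73.
Quadratic formula: n = (3 ± √73) / 8.
So n = 3/8 + √(73)/8 ≈ 1.443 or n = 3/8 - √(73)/8 ≈ -0.693.

n = -0.693 or n = 1.443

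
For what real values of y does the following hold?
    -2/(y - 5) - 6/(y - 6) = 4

y = 3.634 or y = 5.366

Multiply both sides by (y - 5)(y - 6):
-2(y - 6) - 6(y - 5) = 4(y - 5)(y - 6).
Expand and collect terms: 4y^2 - 36y + 78 = 0.
By the quadratic formula, y = (36 +/- sqrt(48)) / 8, so y ~= 5.366 or y ~= 3.634.
Neither value makes a denominator zero (y != 5, y != 6), so both are valid.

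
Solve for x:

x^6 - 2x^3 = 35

Let u = x^3. The equation becomes u^2 - 2u - 35 = 0.
Factor: (u + 5)(u - 7) = 0, so u = -5 or u = 7.
x^3 = -5 gives x = -(5)^(1/3) ~= -1.71.
x^3 = 7 gives x = (7)^(1/3) ~= 1.9129.

x = -1.71 or x = 1.9129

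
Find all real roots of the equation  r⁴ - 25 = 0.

r = -2.2361 or r = 2.2361

Let u = r². The equation becomes u² - 25 = 0.
Factor: (u - 5)(u + 5) = 0, so u = 5 or u = -5.
r² = 5 gives r = ±√(5) ≈ ±2.2361.
r² = -5 < 0 has no real solution.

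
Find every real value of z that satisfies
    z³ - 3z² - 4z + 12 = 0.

Possible rational roots are divisors of 12. Testing z = -2 gives 0, so (z + 2) is a factor.
Divide: z³ - 3z² - 4z + 12 = (z + 2)(z² - 5z + 6).
Factor the quadratic: z = 3 or z = 2.

z = -2 or z = 2 or z = 3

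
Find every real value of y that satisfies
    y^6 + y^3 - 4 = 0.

Let u = y^3. The equation becomes u^2 + u - 4 = 0.
By the quadratic formula, u = -1/2 + sqrt(17)/2 or u = -sqrt(17)/2 - 1/2.
y^3 = -1/2 + sqrt(17)/2 gives y = (-1/2 + sqrt(17)/2)^(1/3) ~= 1.1602.
y^3 = -sqrt(17)/2 - 1/2 gives y = -(1/2 + sqrt(17)/2)^(1/3) ~= -1.3683.

y = -1.3683 or y = 1.1602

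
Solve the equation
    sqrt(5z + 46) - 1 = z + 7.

Isolate the radical: sqrt(5z + 46) = z + 8.
Square both sides: 5z + 46 = (z + 8)^2.
Expand and rearrange: z^2 + 11z + 18 = 0.
Solving gives z = -2 or z = -9.
Check each candidate in the original equation:
  z = -2: sqrt(36) = 6, while z + 8 = 6 — valid.
  z = -9: sqrt(1) = 1, while z + 8 = -1 — extraneous.

z = -2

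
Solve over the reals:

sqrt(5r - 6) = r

Square both sides: 5r - 6 = (r)^2.
Expand and rearrange: r^2 - 5r + 6 = 0.
Solving gives r = 3 or r = 2.
Check each candidate in the original equation:
  r = 3: sqrt(9) = 3, while r = 3 — valid.
  r = 2: sqrt(4) = 2, while r = 2 — valid.

r = 2 or r = 3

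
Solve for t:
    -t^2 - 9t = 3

Rearrange to standard form: -t^2 - 9t - 3 = 0.
Discriminant: (-9)^2 - 4*(-1)*(-3) = 69.
Quadratic formula: t = (9 +/- sqrt(69)) / (-2).
So t = -9/2 - sqrt(69)/2 ~= -8.6533 or t = -9/2 + sqrt(69)/2 ~= -0.3467.

t = -8.6533 or t = -0.3467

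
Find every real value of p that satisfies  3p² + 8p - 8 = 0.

p = -3.4415 or p = 0.7749

Discriminant: (8)² − 4·3·(-8) = 160.
Quadratic formula: p = (-8 ± √160) / 6.
So p = -4/3 + 2·√(10)/3 ≈ 0.7749 or p = -2·√(10)/3 - 4/3 ≈ -3.4415.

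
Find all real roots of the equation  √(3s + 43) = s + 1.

s = 7

Square both sides: 3s + 43 = (s + 1)².
Expand and rearrange: s² - s - 42 = 0.
Solving gives s = 7 or s = -6.
Check each candidate in the original equation:
  s = 7: √(64) = 8, while s + 1 = 8 — valid.
  s = -6: √(25) = 5, while s + 1 = -5 — extraneous.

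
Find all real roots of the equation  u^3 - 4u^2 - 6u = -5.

Rearrange: u^3 - 4u^2 - 6u + 5 = 0.
Possible rational roots are divisors of 5. Testing u = 5 gives 0, so (u - 5) is a factor.
Divide: u^3 - 4u^2 - 6u + 5 = (u - 5)(u^2 + u - 1).
Apply the quadratic formula to u^2 + u - 1 = 0: u = (-1 +/- sqrt(5))/2, i.e. u ~= 0.618 or u ~= -1.618.

u = -1.618 or u = 0.618 or u = 5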